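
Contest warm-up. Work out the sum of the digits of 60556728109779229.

85

6+0+5+5+6+7+2+8+1+0+9+7+7+9+2+2+9 = 85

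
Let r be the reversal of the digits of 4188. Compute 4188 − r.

-4626

Reverse of 4188 is 8814.
4188 − 8814 = -4626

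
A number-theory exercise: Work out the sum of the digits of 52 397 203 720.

5+2+3+9+7+2+0+3+7+2+0 = 40

40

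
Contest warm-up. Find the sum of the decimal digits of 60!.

60! = 8320987112741390144276341183223364380754172606361245952449277696409600000000000000
Sum of its 82 digits: 288.

288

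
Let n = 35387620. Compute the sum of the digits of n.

34

3+5+3+8+7+6+2+0 = 34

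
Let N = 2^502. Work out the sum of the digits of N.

2^502 = 13093562431584567480052758787310396608866568184172259157933165472384535185618698219533080369303616628603546736510240284036869026183541572213314110357504
Sum of its 152 digits: 646.

646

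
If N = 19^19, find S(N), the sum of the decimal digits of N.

127

19^19 = 1978419655660313589123979
Sum of its 25 digits: 127.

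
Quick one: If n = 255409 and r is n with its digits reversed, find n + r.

1159961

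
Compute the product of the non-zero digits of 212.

4

2×1×2 = 4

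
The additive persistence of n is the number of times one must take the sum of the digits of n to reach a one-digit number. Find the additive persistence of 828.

828 → 18 → 9 (2 steps)

2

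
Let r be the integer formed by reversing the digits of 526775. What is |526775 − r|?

Reverse of 526775 is 577625.
|526775 − 577625| = 50850

50850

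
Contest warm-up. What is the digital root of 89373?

8+9+3+7+3 = 30
3+0 = 3

3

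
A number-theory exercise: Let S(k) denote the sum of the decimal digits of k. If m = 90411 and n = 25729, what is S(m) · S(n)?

375

S(90411) = 9+0+4+1+1 = 15.
S(25729) = 2+5+7+2+9 = 25.
15 · 25 = 375.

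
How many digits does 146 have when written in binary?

8

146 in base 2 is 10010010, which has 8 digits.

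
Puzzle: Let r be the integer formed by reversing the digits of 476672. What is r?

276674

Reversing 476672 gives 276674.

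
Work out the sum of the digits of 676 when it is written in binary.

4

676 in base 2 is 1010100100.
Digit sum: 1+0+1+0+1+0+0+1+0+0 = 4.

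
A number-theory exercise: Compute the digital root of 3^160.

9

The digital root of n equals n mod 9 (or 9 when 9 | n), so we need 3^160 mod 9.
3^160 ≡ 0 (mod 9), so the digital root is 9.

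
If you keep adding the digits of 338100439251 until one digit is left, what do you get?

3+3+8+1+0+0+4+3+9+2+5+1 = 39
3+9 = 12
1+2 = 3

3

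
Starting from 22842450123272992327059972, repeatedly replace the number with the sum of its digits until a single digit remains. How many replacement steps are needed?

22842450123272992327059972 → 108 → 9 (2 steps)

2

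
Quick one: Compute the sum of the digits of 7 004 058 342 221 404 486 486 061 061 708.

7+0+0+4+0+5+8+3+4+2+2+2+1+4+0+4+4+8+6+4+8+6+0+6+1+0+6+1+7+0+8 = 111

111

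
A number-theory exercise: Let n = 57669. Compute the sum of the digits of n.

33

5+7+6+6+9 = 33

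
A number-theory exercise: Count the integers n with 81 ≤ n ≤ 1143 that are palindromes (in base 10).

The integers in [81, 1143] that are palindromes (in base 10): 88, 99, 101, 111, 121, 131, …, 1001, 1111.
94 qualify.

94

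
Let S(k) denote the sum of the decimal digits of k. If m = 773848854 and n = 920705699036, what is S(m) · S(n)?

S(773848854) = 7+7+3+8+4+8+8+5+4 = 54.
S(920705699036) = 9+2+0+7+0+5+6+9+9+0+3+6 = 56.
54 · 56 = 3024.

3024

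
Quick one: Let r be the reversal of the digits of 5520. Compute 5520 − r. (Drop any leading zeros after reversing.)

5265

Reverse of 5520 is 255.
5520 − 255 = 5265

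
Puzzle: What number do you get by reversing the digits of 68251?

15286

Reversing 68251 gives 15286.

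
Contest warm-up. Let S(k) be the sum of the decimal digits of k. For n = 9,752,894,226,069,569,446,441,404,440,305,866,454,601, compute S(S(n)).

First digit sum: 176.
1+7+6 = 14.

14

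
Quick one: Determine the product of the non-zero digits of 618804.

1536

6×1×8×8×4 = 1536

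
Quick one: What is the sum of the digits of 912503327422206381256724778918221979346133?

9+1+2+5+0+3+3+2+7+4+2+2+2+0+6+3+8+1+2+5+6+7+2+4+7+7+8+9+1+8+2+2+1+9+7+9+3+4+6+1+3+3 = 176

176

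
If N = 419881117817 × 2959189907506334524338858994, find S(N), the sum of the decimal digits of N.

188

419881117817 × 2959189907506334524338858994 = 1242507966196544579087739107291064096098
Sum of its 40 digits: 188.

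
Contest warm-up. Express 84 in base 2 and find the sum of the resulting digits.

3

84 in base 2 is 1010100.
Digit sum: 1+0+1+0+1+0+0 = 3.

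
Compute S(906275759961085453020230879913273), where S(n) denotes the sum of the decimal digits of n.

9+0+6+2+7+5+7+5+9+9+6+1+0+8+5+4+5+3+0+2+0+2+3+0+8+7+9+9+1+3+2+7+3 = 147

147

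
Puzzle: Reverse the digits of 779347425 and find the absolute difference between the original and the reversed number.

254603448

Reverse of 779347425 is 524743977.
|779347425 − 524743977| = 254603448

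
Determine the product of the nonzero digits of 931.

27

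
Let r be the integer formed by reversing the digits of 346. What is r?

643

Reversing 346 gives 643.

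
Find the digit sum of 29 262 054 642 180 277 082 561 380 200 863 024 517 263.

149

2+9+2+6+2+0+5+4+6+4+2+1+8+0+2+7+7+0+8+2+5+6+1+3+8+0+2+0+0+8+6+3+0+2+4+5+1+7+2+6+3 = 149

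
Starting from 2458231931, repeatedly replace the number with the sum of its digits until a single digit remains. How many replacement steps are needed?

3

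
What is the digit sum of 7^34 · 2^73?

239

7^34 · 2^73 = 511120198697110247729636167683944285374064579575808
Sum of its 51 digits: 239.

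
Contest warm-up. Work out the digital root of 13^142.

4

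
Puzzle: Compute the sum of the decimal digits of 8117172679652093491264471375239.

8+1+1+7+1+7+2+6+7+9+6+5+2+0+9+3+4+9+1+2+6+4+4+7+1+3+7+5+2+3+9 = 141

141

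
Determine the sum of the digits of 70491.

7+0+4+9+1 = 21

21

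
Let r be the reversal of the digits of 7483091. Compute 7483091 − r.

Reverse of 7483091 is 1903847.
7483091 − 1903847 = 5579244

5579244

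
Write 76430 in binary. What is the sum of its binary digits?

76430 in base 2 is 10010101010001110.
Digit sum: 1+0+0+1+0+1+0+1+0+1+0+0+0+1+1+1+0 = 8.

8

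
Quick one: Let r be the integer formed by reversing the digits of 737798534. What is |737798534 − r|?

Reverse of 737798534 is 435897737.
|737798534 − 435897737| = 301900797

301900797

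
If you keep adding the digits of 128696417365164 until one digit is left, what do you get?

6

1+2+8+6+9+6+4+1+7+3+6+5+1+6+4 = 69
6+9 = 15
1+5 = 6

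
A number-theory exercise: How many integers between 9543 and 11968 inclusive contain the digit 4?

627

The integers in [9543, 11968] that contain the digit 4: 9543, 9544, 9545, 9546, 9547, 9548, …, 11954, 11964.
627 qualify.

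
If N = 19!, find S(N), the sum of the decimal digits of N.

19! = 121645100408832000
Sum of its 18 digits: 45.

45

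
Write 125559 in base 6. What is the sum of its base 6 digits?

19

125559 in base 6 is 2405143.
Digit sum: 2+4+0+5+1+4+3 = 19.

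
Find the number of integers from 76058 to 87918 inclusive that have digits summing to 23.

The integers in [76058, 87918] that have digits summing to 23: 76064, 76073, 76082, 76091, 76109, 76118, …, 87710, 87800.
722 qualify.

722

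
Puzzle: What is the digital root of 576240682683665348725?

4

5+7+6+2+4+0+6+8+2+6+8+3+6+6+5+3+4+8+7+2+5 = 103
1+0+3 = 4
(Equivalently, 576240682683665348725 mod 9 = 4.)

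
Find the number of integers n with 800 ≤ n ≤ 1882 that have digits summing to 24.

15

The integers in [800, 1882] that have digits summing to 24: 879, 888, 897, 969, 978, 987, …, 1869, 1878.
15 qualify.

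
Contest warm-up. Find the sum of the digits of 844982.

35

8+4+4+9+8+2 = 35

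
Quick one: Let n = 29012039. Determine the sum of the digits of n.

2+9+0+1+2+0+3+9 = 26

26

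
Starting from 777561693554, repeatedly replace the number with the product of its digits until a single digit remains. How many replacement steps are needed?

2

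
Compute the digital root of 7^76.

The digital root of n equals n mod 9 (or 9 when 9 | n), so we need 7^76 mod 9.
7^76 ≡ 7 (mod 9), so the digital root is 7.

7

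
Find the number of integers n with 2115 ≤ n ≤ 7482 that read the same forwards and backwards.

53

The integers in [2115, 7482] that read the same forwards and backwards: 2222, 2332, 2442, 2552, 2662, 2772, …, 7337, 7447.
53 qualify.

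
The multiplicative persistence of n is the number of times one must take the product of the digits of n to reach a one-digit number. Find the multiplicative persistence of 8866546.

2

8866546 → 276480 → 0 (2 steps)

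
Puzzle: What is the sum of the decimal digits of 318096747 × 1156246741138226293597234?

318096747 × 1156246741138226293597234 = 367798327085420861343147063597798
Sum of its 33 digits: 162.

162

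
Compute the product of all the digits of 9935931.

9×9×3×5×9×3×1 = 32805

32805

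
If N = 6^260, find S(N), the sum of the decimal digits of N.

873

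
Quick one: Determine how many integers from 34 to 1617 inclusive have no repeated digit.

995

The integers in [34, 1617] that have no repeated digit: 34, 35, 36, 37, 38, 39, …, 1608, 1609.
995 qualify.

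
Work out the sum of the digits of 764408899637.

7+6+4+4+0+8+8+9+9+6+3+7 = 71

71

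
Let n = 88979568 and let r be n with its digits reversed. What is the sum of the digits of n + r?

Reversal of 88979568 is 86597988; 88979568 + 86597988 = 175577556.
Digit sum of 175577556: 1+7+5+5+7+7+5+5+6 = 48.

48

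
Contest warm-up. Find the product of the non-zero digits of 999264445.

9×9×9×2×6×4×4×4×5 = 2799360

2799360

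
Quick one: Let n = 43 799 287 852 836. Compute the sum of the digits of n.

81

4+3+7+9+9+2+8+7+8+5+2+8+3+6 = 81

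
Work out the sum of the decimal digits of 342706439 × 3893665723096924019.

342706439 × 3893665723096924019 = 1334384314618906882405058341
Sum of its 28 digits: 112.

112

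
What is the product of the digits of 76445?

3360

7×6×4×4×5 = 3360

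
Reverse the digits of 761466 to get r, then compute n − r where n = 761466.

Reverse of 761466 is 664167.
761466 − 664167 = 97299

97299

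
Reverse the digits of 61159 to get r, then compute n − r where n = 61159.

-33957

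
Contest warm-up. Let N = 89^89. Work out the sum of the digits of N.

89^89 = 313119843606264301926053344163576361349265045995115651405929697601914062309331717222037671868698420619053704956499930323034173850662765737986672484408801585719796136592384409
Sum of its 174 digits: 773.

773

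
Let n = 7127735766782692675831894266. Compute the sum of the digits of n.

150

7+1+2+7+7+3+5+7+6+6+7+8+2+6+9+2+6+7+5+8+3+1+8+9+4+2+6+6 = 150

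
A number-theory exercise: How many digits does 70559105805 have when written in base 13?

70559105805 in base 13 is 68662256A6, which has 10 digits.

10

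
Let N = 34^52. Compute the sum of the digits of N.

394

34^52 = 43341474902484949774640699738822870784623753675764301839390461949813798161350656
Sum of its 80 digits: 394.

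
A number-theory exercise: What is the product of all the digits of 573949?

34020

5×7×3×9×4×9 = 34020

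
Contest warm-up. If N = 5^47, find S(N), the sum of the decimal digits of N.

5^47 = 710542735760100185871124267578125
Sum of its 33 digits: 128.

128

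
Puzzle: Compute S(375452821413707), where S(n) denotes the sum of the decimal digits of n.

3+7+5+4+5+2+8+2+1+4+1+3+7+0+7 = 59

59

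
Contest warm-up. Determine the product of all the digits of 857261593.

453600

8×5×7×2×6×1×5×9×3 = 453600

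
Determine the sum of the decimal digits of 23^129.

863

23^129 = 46014090918489079891353709935215457573732838899984914597517663648396755265936471662913864204117975946258171512598451129072162163264819079957320449939857150752840874855389527063
Sum of its 176 digits: 863.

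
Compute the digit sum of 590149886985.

5+9+0+1+4+9+8+8+6+9+8+5 = 72

72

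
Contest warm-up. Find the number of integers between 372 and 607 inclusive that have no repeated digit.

172

The integers in [372, 607] that have no repeated digit: 372, 374, 375, 376, 378, 379, …, 605, 607.
172 qualify.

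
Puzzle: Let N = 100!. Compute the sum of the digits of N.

100! = 93326215443944152681699238856266700490715968264381621468592963895217599993229915608941463976156518286253697920827223758251185210916864000000000000000000000000
Sum of its 158 digits: 648.

648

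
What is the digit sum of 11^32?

139

11^32 = 2111377674535255285545615254209921
Sum of its 34 digits: 139.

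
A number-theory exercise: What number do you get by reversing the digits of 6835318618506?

Reversing 6835318618506 gives 6058168135386.

6058168135386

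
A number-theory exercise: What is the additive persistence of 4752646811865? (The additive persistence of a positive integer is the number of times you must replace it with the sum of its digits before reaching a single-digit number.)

2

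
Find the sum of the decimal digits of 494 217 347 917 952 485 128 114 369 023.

131

4+9+4+2+1+7+3+4+7+9+1+7+9+5+2+4+8+5+1+2+8+1+1+4+3+6+9+0+2+3 = 131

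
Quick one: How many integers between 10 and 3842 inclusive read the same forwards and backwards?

The integers in [10, 3842] that read the same forwards and backwards: 11, 22, 33, 44, 55, 66, …, 3663, 3773.
127 qualify.

127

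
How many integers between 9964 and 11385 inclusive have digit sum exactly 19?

67

The integers in [9964, 11385] that have digit sum exactly 19: 10099, 10189, 10198, 10279, 10288, 10297, …, 11368, 11377.
67 qualify.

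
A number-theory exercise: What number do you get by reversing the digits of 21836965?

56963812

Reversing 21836965 gives 56963812.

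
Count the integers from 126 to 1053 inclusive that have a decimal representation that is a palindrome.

The integers in [126, 1053] that have a decimal representation that is a palindrome: 131, 141, 151, 161, 171, 181, …, 999, 1001.
88 qualify.

88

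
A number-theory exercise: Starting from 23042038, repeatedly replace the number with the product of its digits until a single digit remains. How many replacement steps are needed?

1

23042038 → 0 (1 step)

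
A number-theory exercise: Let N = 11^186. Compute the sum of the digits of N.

892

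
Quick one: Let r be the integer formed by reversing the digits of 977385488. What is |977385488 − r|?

Reverse of 977385488 is 884583779.
|977385488 − 884583779| = 92801709

92801709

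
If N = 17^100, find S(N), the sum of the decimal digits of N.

17^100 = 1108899372780783641306111715875094966436017167649879524402769841278887580501366697712424694256005093589248451503068397608001
Sum of its 124 digits: 568.

568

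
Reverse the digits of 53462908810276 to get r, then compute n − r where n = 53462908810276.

-13738972116159

Reverse of 53462908810276 is 67201880926435.
53462908810276 − 67201880926435 = -13738972116159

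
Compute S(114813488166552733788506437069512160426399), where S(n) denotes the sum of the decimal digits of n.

1+1+4+8+1+3+4+8+8+1+6+6+5+5+2+7+3+3+7+8+8+5+0+6+4+3+7+0+6+9+5+1+2+1+6+0+4+2+6+3+9+9 = 187

187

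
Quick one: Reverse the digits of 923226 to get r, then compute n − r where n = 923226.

Reverse of 923226 is 622329.
923226 − 622329 = 300897

300897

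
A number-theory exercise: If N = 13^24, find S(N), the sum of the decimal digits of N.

13^24 = 542800770374370512771595361
Sum of its 27 digits: 109.

109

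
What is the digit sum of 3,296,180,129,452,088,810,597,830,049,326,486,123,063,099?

3+2+9+6+1+8+0+1+2+9+4+5+2+0+8+8+8+1+0+5+9+7+8+3+0+0+4+9+3+2+6+4+8+6+1+2+3+0+6+3+0+9+9 = 184

184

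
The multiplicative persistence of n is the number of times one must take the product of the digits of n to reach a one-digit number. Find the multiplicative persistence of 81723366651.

2

81723366651 → 1088640 → 0 (2 steps)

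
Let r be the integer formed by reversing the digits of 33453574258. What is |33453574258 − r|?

Reverse of 33453574258 is 85247535433.
|33453574258 − 85247535433| = 51793961175

51793961175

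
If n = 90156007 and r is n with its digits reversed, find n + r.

Reverse of 90156007 is 70065109.
90156007 + 70065109 = 160221116

160221116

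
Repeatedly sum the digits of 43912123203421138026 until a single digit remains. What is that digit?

4+3+9+1+2+1+2+3+2+0+3+4+2+1+1+3+8+0+2+6 = 57
5+7 = 12
1+2 = 3

3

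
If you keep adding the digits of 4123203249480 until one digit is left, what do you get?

4+1+2+3+2+0+3+2+4+9+4+8+0 = 42
4+2 = 6
(Equivalently, 4123203249480 mod 9 = 6.)

6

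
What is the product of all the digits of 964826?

9×6×4×8×2×6 = 20736

20736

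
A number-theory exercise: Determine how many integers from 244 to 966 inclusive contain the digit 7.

The integers in [244, 966] that contain the digit 7: 247, 257, 267, 270, 271, 272, …, 947, 957.
216 qualify.

216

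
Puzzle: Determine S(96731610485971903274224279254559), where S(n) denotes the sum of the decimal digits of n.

148

9+6+7+3+1+6+1+0+4+8+5+9+7+1+9+0+3+2+7+4+2+2+4+2+7+9+2+5+4+5+5+9 = 148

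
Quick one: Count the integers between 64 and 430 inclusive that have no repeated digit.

273

The integers in [64, 430] that have no repeated digit: 64, 65, 67, 68, 69, 70, …, 429, 430.
273 qualify.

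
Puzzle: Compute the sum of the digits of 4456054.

28

4+4+5+6+0+5+4 = 28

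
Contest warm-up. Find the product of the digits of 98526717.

9×8×5×2×6×7×1×7 = 211680

211680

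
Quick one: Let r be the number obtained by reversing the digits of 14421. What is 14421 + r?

26862

Reverse of 14421 is 12441.
14421 + 12441 = 26862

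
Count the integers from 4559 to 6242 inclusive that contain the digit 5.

1159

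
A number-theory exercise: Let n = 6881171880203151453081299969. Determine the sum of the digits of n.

6+8+8+1+1+7+1+8+8+0+2+0+3+1+5+1+4+5+3+0+8+1+2+9+9+9+6+9 = 125

125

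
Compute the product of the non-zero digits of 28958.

5760

2×8×9×5×8 = 5760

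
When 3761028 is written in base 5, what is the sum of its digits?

20

3761028 in base 5 is 1430323103.
Digit sum: 1+4+3+0+3+2+3+1+0+3 = 20.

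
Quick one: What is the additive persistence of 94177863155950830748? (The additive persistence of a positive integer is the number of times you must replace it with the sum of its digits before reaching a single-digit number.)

94177863155950830748 → 100 → 1 (2 steps)

2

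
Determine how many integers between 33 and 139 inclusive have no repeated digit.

The integers in [33, 139] that have no repeated digit: 34, 35, 36, 37, 38, 39, …, 138, 139.
84 qualify.

84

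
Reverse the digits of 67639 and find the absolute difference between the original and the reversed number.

Reverse of 67639 is 93676.
|67639 − 93676| = 26037

26037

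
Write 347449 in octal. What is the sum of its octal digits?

25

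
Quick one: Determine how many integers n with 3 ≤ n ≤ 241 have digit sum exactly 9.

23

The integers in [3, 241] that have digit sum exactly 9: 9, 18, 27, 36, 45, 54, …, 225, 234.
23 qualify.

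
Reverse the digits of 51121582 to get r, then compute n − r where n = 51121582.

22609467

Reverse of 51121582 is 28512115.
51121582 − 28512115 = 22609467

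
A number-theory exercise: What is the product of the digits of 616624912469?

6718464

6×1×6×6×2×4×9×1×2×4×6×9 = 6718464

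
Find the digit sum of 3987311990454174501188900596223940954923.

179

3+9+8+7+3+1+1+9+9+0+4+5+4+1+7+4+5+0+1+1+8+8+9+0+0+5+9+6+2+2+3+9+4+0+9+5+4+9+2+3 = 179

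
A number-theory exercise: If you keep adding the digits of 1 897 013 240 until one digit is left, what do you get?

1+8+9+7+0+1+3+2+4+0 = 35
3+5 = 8

8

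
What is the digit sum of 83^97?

839

83^97 = 1414408835043615230172919647651364541965663299340044447503862967248317496868917482025252290376086868941268705122669233558950857250099349468627622136227039282517749517268132023119949248723
Sum of its 187 digits: 839.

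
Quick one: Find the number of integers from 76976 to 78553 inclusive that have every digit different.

The integers in [76976, 78553] that have every digit different: 76980, 76981, 76982, 76983, 76984, 76985, …, 78546, 78549.
246 qualify.

246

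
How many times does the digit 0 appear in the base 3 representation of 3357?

2

3357 in base 3 is 11121100.
The digit 0 appears 2 times.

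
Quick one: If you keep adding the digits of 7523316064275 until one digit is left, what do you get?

6

7+5+2+3+3+1+6+0+6+4+2+7+5 = 51
5+1 = 6
(Equivalently, 7523316064275 mod 9 = 6.)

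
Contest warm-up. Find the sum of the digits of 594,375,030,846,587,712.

84

5+9+4+3+7+5+0+3+0+8+4+6+5+8+7+7+1+2 = 84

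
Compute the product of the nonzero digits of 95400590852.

9×5×4×5×9×8×5×2 = 648000

648000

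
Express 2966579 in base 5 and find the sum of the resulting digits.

23

2966579 in base 5 is 1224412304.
Digit sum: 1+2+2+4+4+1+2+3+0+4 = 23.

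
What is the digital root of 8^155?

The digital root of n equals n mod 9 (or 9 when 9 | n), so we need 8^155 mod 9.
8^155 ≡ 8 (mod 9), so the digital root is 8.

8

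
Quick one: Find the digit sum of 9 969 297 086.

65

9+9+6+9+2+9+7+0+8+6 = 65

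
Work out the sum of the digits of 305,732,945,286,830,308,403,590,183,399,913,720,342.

161

3+0+5+7+3+2+9+4+5+2+8+6+8+3+0+3+0+8+4+0+3+5+9+0+1+8+3+3+9+9+9+1+3+7+2+0+3+4+2 = 161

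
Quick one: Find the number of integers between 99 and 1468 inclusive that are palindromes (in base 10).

The integers in [99, 1468] that are palindromes (in base 10): 99, 101, 111, 121, 131, 141, …, 1331, 1441.
96 qualify.

96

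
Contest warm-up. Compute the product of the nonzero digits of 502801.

80

5×2×8×1 = 80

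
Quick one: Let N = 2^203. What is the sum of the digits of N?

239

2^203 = 12855504354071922204335696738729300820177623950262342682411008
Sum of its 62 digits: 239.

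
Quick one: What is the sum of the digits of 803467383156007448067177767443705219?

8+0+3+4+6+7+3+8+3+1+5+6+0+0+7+4+4+8+0+6+7+1+7+7+7+6+7+4+4+3+7+0+5+2+1+9 = 160

160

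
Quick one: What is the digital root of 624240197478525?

3

6+2+4+2+4+0+1+9+7+4+7+8+5+2+5 = 66
6+6 = 12
1+2 = 3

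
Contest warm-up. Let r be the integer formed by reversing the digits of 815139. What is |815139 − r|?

116379

Reverse of 815139 is 931518.
|815139 − 931518| = 116379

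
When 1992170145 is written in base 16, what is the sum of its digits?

1992170145 in base 16 is 76BE1AA1.
Digit sum: 7+6+11+14+1+10+10+1 = 60.

60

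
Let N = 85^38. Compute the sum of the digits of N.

340

85^38 = 20793096884310513494275102491853968196232819685610593296587467193603515625
Sum of its 74 digits: 340.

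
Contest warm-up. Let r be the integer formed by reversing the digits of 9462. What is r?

Reversing 9462 gives 2649.

2649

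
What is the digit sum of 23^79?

473

23^79 = 377136916036719379357080255530026047930733649748554226841039586430617722050933700161527321714659968975035687
Sum of its 108 digits: 473.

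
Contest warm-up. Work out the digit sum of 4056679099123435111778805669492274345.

172

4+0+5+6+6+7+9+0+9+9+1+2+3+4+3+5+1+1+1+7+7+8+8+0+5+6+6+9+4+9+2+2+7+4+3+4+5 = 172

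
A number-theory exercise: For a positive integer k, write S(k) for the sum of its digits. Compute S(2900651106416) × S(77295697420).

S(2900651106416) = 2+9+0+0+6+5+1+1+0+6+4+1+6 = 41.
S(77295697420) = 7+7+2+9+5+6+9+7+4+2+0 = 58.
41 · 58 = 2378.

2378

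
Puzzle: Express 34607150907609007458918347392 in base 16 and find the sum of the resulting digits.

34607150907609007458918347392 in base 16 is 6FD25D41E0CFB108B6703280.
Digit sum: 6+15+13+2+5+13+4+1+14+0+12+15+11+1+0+8+11+6+7+0+3+2+8+0 = 157.

157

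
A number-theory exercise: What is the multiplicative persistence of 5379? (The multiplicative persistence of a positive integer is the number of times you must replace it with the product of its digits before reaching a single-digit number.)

3

5379 → 945 → 180 → 0 (3 steps)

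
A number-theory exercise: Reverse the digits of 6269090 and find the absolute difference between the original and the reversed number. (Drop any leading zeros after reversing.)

Reverse of 6269090 is 909626.
|6269090 − 909626| = 5359464

5359464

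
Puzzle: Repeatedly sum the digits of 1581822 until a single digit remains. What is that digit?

1+5+8+1+8+2+2 = 27
2+7 = 9

9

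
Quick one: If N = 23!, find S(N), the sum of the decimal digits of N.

23! = 25852016738884976640000
Sum of its 23 digits: 99.

99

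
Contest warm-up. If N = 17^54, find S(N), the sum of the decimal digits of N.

17^54 = 2781261054089634417978685260068829533776361098661640987380359813729
Sum of its 67 digits: 325.

325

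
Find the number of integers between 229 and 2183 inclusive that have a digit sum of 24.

25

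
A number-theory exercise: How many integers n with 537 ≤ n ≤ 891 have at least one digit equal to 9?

The integers in [537, 891] that have at least one digit equal to 9: 539, 549, 559, 569, 579, 589, …, 890, 891.
65 qualify.

65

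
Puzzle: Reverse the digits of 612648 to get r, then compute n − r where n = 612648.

Reverse of 612648 is 846216.
612648 − 846216 = -233568

-233568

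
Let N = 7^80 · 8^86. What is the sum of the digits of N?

679

7^80 · 8^86 = 18775092375070525793171689359833215012454594731142722133955972076120246978581882362532740978884840560276955298955731959113064258644280939059871744
Sum of its 146 digits: 679.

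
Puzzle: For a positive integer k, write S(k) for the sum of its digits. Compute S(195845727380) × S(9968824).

S(195845727380) = 1+9+5+8+4+5+7+2+7+3+8+0 = 59.
S(9968824) = 9+9+6+8+8+2+4 = 46.
59 · 46 = 2714.

2714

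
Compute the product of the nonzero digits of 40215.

40

4×2×1×5 = 40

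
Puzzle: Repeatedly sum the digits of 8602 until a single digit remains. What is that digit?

7

8+6+0+2 = 16
1+6 = 7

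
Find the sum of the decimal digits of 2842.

2+8+4+2 = 16

16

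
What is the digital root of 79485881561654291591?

5

7+9+4+8+5+8+8+1+5+6+1+6+5+4+2+9+1+5+9+1 = 104
1+0+4 = 5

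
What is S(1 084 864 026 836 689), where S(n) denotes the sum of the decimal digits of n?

79

1+0+8+4+8+6+4+0+2+6+8+3+6+6+8+9 = 79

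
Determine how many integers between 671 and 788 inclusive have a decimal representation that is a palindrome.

The integers in [671, 788] that have a decimal representation that is a palindrome: 676, 686, 696, 707, 717, 727, …, 777, 787.
12 qualify.

12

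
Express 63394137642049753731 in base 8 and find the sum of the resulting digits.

80

63394137642049753731 in base 8 is 6677051604742446051203.
Digit sum: 6+6+7+7+0+5+1+6+0+4+7+4+2+4+4+6+0+5+1+2+0+3 = 80.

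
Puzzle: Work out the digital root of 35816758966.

1

3+5+8+1+6+7+5+8+9+6+6 = 64
6+4 = 10
1+0 = 1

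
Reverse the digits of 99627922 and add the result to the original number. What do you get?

122600621

Reverse of 99627922 is 22972699.
99627922 + 22972699 = 122600621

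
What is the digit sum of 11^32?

11^32 = 2111377674535255285545615254209921
Sum of its 34 digits: 139.

139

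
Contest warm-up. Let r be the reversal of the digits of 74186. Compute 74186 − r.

6039

Reverse of 74186 is 68147.
74186 − 68147 = 6039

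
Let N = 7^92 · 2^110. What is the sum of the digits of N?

7^92 · 2^110 = 728314915811028215833010203149476901056953971947393083957795895978211570080582345609075714829141727519990349824
Sum of its 111 digits: 502.

502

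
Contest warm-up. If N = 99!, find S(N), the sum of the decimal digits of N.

99! = 933262154439441526816992388562667004907159682643816214685929638952175999932299156089414639761565182862536979208272237582511852109168640000000000000000000000
Sum of its 156 digits: 648.

648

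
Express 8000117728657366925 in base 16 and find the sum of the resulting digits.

110

8000117728657366925 in base 16 is 6F0620B011ED5F8D.
Digit sum: 6+15+0+6+2+0+11+0+1+1+14+13+5+15+8+13 = 110.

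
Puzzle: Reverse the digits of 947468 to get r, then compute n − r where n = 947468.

82719

Reverse of 947468 is 864749.
947468 − 864749 = 82719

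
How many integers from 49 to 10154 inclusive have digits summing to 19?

661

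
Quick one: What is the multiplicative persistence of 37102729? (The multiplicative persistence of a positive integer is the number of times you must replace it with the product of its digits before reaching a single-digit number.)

1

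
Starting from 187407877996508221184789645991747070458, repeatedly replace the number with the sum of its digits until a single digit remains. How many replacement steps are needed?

2

187407877996508221184789645991747070458 → 204 → 6 (2 steps)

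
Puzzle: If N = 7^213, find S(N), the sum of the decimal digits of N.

7^213 = 1013637159083507850038921284911007518863801117175739010700530821703187155033523206896465411391953246830596470237870998398260299089794677303343871925293187144429959161982782729850407
Sum of its 181 digits: 793.

793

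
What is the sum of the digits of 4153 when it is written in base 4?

4153 in base 4 is 1000321.
Digit sum: 1+0+0+0+3+2+1 = 7.

7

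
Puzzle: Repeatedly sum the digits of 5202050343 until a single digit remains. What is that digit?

6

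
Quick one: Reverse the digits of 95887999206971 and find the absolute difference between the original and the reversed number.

77927699228112

Reverse of 95887999206971 is 17960299978859.
|95887999206971 − 17960299978859| = 77927699228112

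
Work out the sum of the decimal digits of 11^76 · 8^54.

574

11^76 · 8^54 = 81790595383529302511371989020743369466154994134562241850896634741491242710007333919643033795099743606828470738970810635144658944
Sum of its 128 digits: 574.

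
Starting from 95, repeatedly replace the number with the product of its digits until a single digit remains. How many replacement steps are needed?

95 → 45 → 20 → 0 (3 steps)

3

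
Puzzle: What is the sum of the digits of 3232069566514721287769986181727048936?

180

3+2+3+2+0+6+9+5+6+6+5+1+4+7+2+1+2+8+7+7+6+9+9+8+6+1+8+1+7+2+7+0+4+8+9+3+6 = 180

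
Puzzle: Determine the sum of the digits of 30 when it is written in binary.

4

30 in base 2 is 11110.
Digit sum: 1+1+1+1+0 = 4.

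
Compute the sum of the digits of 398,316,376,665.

63

3+9+8+3+1+6+3+7+6+6+6+5 = 63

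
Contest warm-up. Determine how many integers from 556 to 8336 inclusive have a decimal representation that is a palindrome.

The integers in [556, 8336] that have a decimal representation that is a palindrome: 565, 575, 585, 595, 606, 616, …, 8118, 8228.
117 qualify.

117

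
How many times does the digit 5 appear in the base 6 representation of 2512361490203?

2512361490203 in base 6 is 5202055105523215.
The digit 5 appears 6 times.

6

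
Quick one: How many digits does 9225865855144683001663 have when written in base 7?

26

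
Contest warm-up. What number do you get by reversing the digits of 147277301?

103772741

Reversing 147277301 gives 103772741.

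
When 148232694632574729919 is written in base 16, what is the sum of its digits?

124

148232694632574729919 in base 16 is 809245265D991BEBF.
Digit sum: 8+0+9+2+4+5+2+6+5+13+9+9+1+11+14+11+15 = 124.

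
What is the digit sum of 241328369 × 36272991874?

89

241328369 × 36272991874 = 8753701967702673506
Sum of its 19 digits: 89.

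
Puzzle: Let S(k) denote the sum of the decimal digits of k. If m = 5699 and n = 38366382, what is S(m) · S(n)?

S(5699) = 5+6+9+9 = 29.
S(38366382) = 3+8+3+6+6+3+8+2 = 39.
29 · 39 = 1131.

1131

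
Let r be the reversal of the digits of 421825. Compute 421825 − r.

Reverse of 421825 is 528124.
421825 − 528124 = -106299

-106299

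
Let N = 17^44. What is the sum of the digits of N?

244

17^44 = 1379597950901634641862681879083307429684165246101910721
Sum of its 55 digits: 244.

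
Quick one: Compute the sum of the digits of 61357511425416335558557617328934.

140

6+1+3+5+7+5+1+1+4+2+5+4+1+6+3+3+5+5+5+8+5+5+7+6+1+7+3+2+8+9+3+4 = 140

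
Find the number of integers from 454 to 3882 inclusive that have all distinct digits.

1845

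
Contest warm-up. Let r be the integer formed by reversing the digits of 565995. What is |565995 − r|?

Reverse of 565995 is 599565.
|565995 − 599565| = 33570

33570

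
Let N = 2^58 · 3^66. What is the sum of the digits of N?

234

2^58 · 3^66 = 8907227811980617177429071601895421554516689944576
Sum of its 49 digits: 234.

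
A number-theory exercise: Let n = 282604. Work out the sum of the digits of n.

2+8+2+6+0+4 = 22

22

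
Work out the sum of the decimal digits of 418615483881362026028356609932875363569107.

4+1+8+6+1+5+4+8+3+8+8+1+3+6+2+0+2+6+0+2+8+3+5+6+6+0+9+9+3+2+8+7+5+3+6+3+5+6+9+1+0+7 = 189

189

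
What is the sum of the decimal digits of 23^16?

103

23^16 = 6132610415680998648961
Sum of its 22 digits: 103.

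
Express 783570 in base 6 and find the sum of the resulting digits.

783570 in base 6 is 24443350.
Digit sum: 2+4+4+4+3+3+5+0 = 25.

25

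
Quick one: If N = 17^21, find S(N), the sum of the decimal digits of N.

17^21 = 69091933913008732880827217
Sum of its 26 digits: 116.

116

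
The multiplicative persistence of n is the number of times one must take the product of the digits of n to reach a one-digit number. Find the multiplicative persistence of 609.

609 → 0 (1 step)

1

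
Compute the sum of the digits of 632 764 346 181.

51

6+3+2+7+6+4+3+4+6+1+8+1 = 51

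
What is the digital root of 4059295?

7

4+0+5+9+2+9+5 = 34
3+4 = 7
(Equivalently, 4059295 mod 9 = 7.)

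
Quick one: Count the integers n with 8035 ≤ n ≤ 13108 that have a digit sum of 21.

286

The integers in [8035, 13108] that have a digit sum of 21: 8049, 8058, 8067, 8076, 8085, 8094, …, 13089, 13098.
286 qualify.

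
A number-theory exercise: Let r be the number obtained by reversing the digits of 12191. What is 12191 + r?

Reverse of 12191 is 19121.
12191 + 19121 = 31312

31312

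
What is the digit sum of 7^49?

7^49 = 256923577521058878088611477224235621321607
Sum of its 42 digits: 178.

178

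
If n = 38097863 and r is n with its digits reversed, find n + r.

74976946

Reverse of 38097863 is 36879083.
38097863 + 36879083 = 74976946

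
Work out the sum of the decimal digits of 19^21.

127

19^21 = 714209495693373205673756419
Sum of its 27 digits: 127.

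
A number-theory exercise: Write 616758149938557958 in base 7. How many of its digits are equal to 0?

7

616758149938557958 in base 7 is 1050514340602203305602.
The digit 0 appears 7 times.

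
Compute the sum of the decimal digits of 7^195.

7^195 = 622469107592928968585642863795847781270850749697758889745352536683234709789032084951174071214932114612546275257484757194863043990223334990667623863112977719678553943
Sum of its 165 digits: 811.

811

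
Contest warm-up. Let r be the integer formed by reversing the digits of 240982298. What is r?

Reversing 240982298 gives 892289042.

892289042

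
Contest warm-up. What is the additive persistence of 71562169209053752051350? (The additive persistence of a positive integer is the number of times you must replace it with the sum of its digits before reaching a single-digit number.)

71562169209053752051350 → 84 → 12 → 3 (3 steps)

3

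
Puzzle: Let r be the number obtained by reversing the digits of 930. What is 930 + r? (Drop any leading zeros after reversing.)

969

Reverse of 930 is 39.
930 + 39 = 969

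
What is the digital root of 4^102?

1

The digital root of n equals n mod 9 (or 9 when 9 | n), so we need 4^102 mod 9.
4^102 ≡ 1 (mod 9), so the digital root is 1.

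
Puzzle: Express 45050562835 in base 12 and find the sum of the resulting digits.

58

45050562835 in base 12 is 8893413697.
Digit sum: 8+8+9+3+4+1+3+6+9+7 = 58.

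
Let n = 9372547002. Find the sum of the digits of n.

9+3+7+2+5+4+7+0+0+2 = 39

39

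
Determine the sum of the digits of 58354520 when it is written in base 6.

58354520 in base 6 is 5442423452.
Digit sum: 5+4+4+2+4+2+3+4+5+2 = 35.

35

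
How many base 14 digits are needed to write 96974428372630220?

96974428372630220 in base 14 is 8A26C353B540CD6, which has 15 digits.

15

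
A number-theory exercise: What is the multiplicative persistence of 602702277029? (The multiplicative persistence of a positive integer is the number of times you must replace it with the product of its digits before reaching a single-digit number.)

602702277029 → 0 (1 step)

1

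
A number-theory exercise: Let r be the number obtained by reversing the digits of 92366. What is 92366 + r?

158695

Reverse of 92366 is 66329.
92366 + 66329 = 158695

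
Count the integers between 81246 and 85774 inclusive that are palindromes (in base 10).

The integers in [81246, 85774] that are palindromes (in base 10): 81318, 81418, 81518, 81618, 81718, 81818, …, 85658, 85758.
45 qualify.

45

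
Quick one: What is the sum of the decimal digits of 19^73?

424

19^73 = 2233638411813024816853081773648251688534529753590642239923912316757382599022775822751448518259
Sum of its 94 digits: 424.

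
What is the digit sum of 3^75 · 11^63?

495

3^75 · 11^63 = 246509277574869526252114168070889035226795807250337876812659885222939953243345513689974556122938468817
Sum of its 102 digits: 495.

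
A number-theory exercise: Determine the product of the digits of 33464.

864

3×3×4×6×4 = 864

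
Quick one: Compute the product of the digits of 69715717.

6×9×7×1×5×7×1×7 = 92610

92610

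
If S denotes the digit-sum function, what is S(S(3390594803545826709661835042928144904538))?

First digit sum: 182.
1+8+2 = 11.

11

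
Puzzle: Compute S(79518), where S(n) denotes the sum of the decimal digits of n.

30

7+9+5+1+8 = 30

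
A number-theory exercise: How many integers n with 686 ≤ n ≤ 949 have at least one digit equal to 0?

53

The integers in [686, 949] that have at least one digit equal to 0: 690, 700, 701, 702, 703, 704, …, 930, 940.
53 qualify.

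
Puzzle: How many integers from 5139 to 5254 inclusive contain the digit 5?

116

The integers in [5139, 5254] that contain the digit 5: 5139, 5140, 5141, 5142, 5143, 5144, …, 5253, 5254.
116 qualify.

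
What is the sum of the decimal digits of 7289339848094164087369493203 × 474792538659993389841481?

7289339848094164087369493203 × 474792538659993389841481 = 3460924171632078746080868953485328418664203476953643
Sum of its 52 digits: 238.

238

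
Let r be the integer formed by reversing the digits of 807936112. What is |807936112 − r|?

Reverse of 807936112 is 211639708.
|807936112 − 211639708| = 596296404

596296404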